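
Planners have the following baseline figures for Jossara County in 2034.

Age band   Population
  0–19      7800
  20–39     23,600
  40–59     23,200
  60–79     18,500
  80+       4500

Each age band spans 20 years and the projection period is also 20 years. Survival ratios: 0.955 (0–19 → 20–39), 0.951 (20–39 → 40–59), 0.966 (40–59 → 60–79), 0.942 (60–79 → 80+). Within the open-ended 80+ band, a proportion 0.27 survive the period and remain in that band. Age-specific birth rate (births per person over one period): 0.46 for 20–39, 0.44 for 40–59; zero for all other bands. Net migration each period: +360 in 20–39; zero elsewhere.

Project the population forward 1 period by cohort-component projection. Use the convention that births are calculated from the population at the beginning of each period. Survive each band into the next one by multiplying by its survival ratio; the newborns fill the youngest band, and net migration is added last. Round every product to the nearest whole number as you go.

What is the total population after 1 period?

92370

Numbering the groups 1..5 from youngest to oldest:
Period 1:
Births: 23600 × 0.46 = 10856  |  23200 × 0.44 = 10208 → total 21064
Group 2: 7800 × 0.955 = 7449
Group 3: 23600 × 0.951 = 22444
Group 4: 23200 × 0.966 = 22411
Group 5: 18500 × 0.942 + 4500 × 0.27 = 17427 + 1215 = 18642
Net migration: Group 2 + 360 → 7809
Population now: 0–19=21064, 20–39=7809, 40–59=22444, 60–79=22411, 80+=18642
Total after period 1: 21064 + 7809 + 22444 + 22411 + 18642 = 92370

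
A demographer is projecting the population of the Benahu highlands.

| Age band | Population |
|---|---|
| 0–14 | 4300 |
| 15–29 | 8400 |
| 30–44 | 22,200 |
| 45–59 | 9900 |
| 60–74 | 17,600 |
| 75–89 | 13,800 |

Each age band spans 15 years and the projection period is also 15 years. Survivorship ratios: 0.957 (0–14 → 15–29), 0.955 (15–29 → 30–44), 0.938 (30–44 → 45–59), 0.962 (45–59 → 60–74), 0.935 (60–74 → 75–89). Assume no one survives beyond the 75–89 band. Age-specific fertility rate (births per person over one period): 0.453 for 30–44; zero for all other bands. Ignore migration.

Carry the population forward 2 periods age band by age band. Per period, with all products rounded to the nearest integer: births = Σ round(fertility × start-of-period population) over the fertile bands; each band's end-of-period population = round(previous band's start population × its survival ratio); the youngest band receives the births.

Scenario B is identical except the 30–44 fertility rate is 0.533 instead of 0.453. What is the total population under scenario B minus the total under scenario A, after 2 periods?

Numbering the groups 1..6 from youngest to oldest:
— Period 1 —
Births: 22200 × 0.453 = 10057
Group 2: 4300 × 0.957 = 4115
Group 3: 8400 × 0.955 = 8022
Group 4: 22200 × 0.938 = 20824
Group 5: 9900 × 0.962 = 9524
Group 6: 17600 × 0.935 = 16456
→ [10057, 4115, 8022, 20824, 9524, 16456]
— Period 2 —
Births: 8022 × 0.453 = 3634
Group 2: 10057 × 0.957 = 9625
Group 3: 4115 × 0.955 = 3930
Group 4: 8022 × 0.938 = 7525
Group 5: 20824 × 0.962 = 20033
Group 6: 9524 × 0.935 = 8905
→ [3634, 9625, 3930, 7525, 20033, 8905]
Scenario A total after 2 periods: 53652
Scenario B projection —
— Period 1 —
Births: 22200 × 0.533 = 11833
Group 2: 4300 × 0.957 = 4115
Group 3: 8400 × 0.955 = 8022
Group 4: 22200 × 0.938 = 20824
Group 5: 9900 × 0.962 = 9524
Group 6: 17600 × 0.935 = 16456
→ [11833, 4115, 8022, 20824, 9524, 16456]
— Period 2 —
Births: 8022 × 0.533 = 4276
Group 2: 11833 × 0.957 = 11324
Group 3: 4115 × 0.955 = 3930
Group 4: 8022 × 0.938 = 7525
Group 5: 20824 × 0.962 = 20033
Group 6: 9524 × 0.935 = 8905
→ [4276, 11324, 3930, 7525, 20033, 8905]
Scenario B total after 2 periods: 55993
Difference B − A = 55993 − 53652 = 2341

2341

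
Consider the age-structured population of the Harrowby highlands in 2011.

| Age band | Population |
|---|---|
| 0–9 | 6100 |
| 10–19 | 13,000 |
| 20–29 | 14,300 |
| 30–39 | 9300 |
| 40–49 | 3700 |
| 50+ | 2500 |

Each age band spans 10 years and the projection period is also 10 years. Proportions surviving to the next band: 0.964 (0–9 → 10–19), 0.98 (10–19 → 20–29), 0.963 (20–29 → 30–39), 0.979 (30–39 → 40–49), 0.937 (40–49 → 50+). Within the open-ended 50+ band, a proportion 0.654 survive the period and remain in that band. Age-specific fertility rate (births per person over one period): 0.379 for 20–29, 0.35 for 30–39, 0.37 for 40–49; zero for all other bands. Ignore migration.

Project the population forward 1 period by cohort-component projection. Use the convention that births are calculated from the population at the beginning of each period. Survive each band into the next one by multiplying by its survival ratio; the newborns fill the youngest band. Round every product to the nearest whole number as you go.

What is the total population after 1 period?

After projecting period 1:
Births: 14300 × 0.379 = 5420 ; 9300 × 0.35 = 3255 ; 3700 × 0.37 = 1369 → 10044
10–19: 6100 × 0.964 = 5880
20–29: 13000 × 0.98 = 12740
30–39: 14300 × 0.963 = 13771
40–49: 9300 × 0.979 = 9105
50+: 3700 × 0.937 + 2500 × 0.654 = 3467 + 1635 = 5102
Giving 10044 / 5880 / 12740 / 13771 / 9105 / 5102.
Total after period 1: 10044 + 5880 + 12740 + 13771 + 9105 + 5102 = 56642

56642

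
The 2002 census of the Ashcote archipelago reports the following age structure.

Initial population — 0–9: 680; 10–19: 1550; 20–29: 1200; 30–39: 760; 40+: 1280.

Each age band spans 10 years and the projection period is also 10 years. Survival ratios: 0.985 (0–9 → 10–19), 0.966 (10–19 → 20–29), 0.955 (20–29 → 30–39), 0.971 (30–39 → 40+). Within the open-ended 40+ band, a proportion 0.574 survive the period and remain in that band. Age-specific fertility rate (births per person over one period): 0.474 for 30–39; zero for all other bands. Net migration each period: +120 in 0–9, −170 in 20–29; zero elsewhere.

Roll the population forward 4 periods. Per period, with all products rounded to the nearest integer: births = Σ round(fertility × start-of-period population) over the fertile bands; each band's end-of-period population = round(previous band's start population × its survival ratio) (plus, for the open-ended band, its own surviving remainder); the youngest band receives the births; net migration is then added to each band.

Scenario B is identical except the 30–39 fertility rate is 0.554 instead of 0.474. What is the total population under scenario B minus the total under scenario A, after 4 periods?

Period 1.
Births: 760 × 0.474 = 360
10–19: 680 × 0.985 = 670
20–29: 1550 × 0.966 = 1497
30–39: 1200 × 0.955 = 1146
40+: 760 × 0.971 + 1280 × 0.574 = 738 + 735 = 1473
Net migration: 0–9 + 120 → 480; 20–29 − 170 → 1327
End of period: [480, 670, 1327, 1146, 1473]
Period 2.
Births: 1146 × 0.474 = 543
10–19: 480 × 0.985 = 473
20–29: 670 × 0.966 = 647
30–39: 1327 × 0.955 = 1267
40+: 1146 × 0.971 + 1473 × 0.574 = 1113 + 846 = 1959
Net migration: 0–9 + 120 → 663; 20–29 − 170 → 477
End of period: [663, 473, 477, 1267, 1959]
Period 3.
Births: 1267 × 0.474 = 601
10–19: 663 × 0.985 = 653
20–29: 473 × 0.966 = 457
30–39: 477 × 0.955 = 456
40+: 1267 × 0.971 + 1959 × 0.574 = 1230 + 1124 = 2354
Net migration: 0–9 + 120 → 721; 20–29 − 170 → 287
End of period: [721, 653, 287, 456, 2354]
Period 4.
Births: 456 × 0.474 = 216
10–19: 721 × 0.985 = 710
20–29: 653 × 0.966 = 631
30–39: 287 × 0.955 = 274
40+: 456 × 0.971 + 2354 × 0.574 = 443 + 1351 = 1794
Net migration: 0–9 + 120 → 336; 20–29 − 170 → 461
End of period: [336, 710, 461, 274, 1794]
Scenario A total after 4 periods: 3575
Scenario B projection —
Period 1.
Births: 760 × 0.554 = 421
10–19: 680 × 0.985 = 670
20–29: 1550 × 0.966 = 1497
30–39: 1200 × 0.955 = 1146
40+: 760 × 0.971 + 1280 × 0.574 = 738 + 735 = 1473
Net migration: 0–9 + 120 → 541; 20–29 − 170 → 1327
End of period: [541, 670, 1327, 1146, 1473]
Period 2.
Births: 1146 × 0.554 = 635
10–19: 541 × 0.985 = 533
20–29: 670 × 0.966 = 647
30–39: 1327 × 0.955 = 1267
40+: 1146 × 0.971 + 1473 × 0.574 = 1113 + 846 = 1959
Net migration: 0–9 + 120 → 755; 20–29 − 170 → 477
End of period: [755, 533, 477, 1267, 1959]
Period 3.
Births: 1267 × 0.554 = 702
10–19: 755 × 0.985 = 744
20–29: 533 × 0.966 = 515
30–39: 477 × 0.955 = 456
40+: 1267 × 0.971 + 1959 × 0.574 = 1230 + 1124 = 2354
Net migration: 0–9 + 120 → 822; 20–29 − 170 → 345
End of period: [822, 744, 345, 456, 2354]
Period 4.
Births: 456 × 0.554 = 253
10–19: 822 × 0.985 = 810
20–29: 744 × 0.966 = 719
30–39: 345 × 0.955 = 329
40+: 456 × 0.971 + 2354 × 0.574 = 443 + 1351 = 1794
Net migration: 0–9 + 120 → 373; 20–29 − 170 → 549
End of period: [373, 810, 549, 329, 1794]
Scenario B total after 4 periods: 3855
Difference B − A = 3855 − 3575 = 280

280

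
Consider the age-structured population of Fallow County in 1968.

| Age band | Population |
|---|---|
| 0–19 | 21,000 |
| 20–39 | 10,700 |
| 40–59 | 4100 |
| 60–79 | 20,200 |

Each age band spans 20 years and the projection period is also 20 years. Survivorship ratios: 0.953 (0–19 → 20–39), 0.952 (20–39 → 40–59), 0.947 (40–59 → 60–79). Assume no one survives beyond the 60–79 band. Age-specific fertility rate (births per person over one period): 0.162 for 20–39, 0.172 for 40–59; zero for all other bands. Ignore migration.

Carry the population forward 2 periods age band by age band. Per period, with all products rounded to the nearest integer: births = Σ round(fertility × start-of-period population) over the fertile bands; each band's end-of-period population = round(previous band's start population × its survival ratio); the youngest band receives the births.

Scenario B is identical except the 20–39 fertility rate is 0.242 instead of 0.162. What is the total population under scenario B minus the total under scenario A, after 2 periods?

Period 1.
Births: 10700 × 0.162 = 1733  |  4100 × 0.172 = 705 → total 2438
20–39: 21000 × 0.953 = 20013
40–59: 10700 × 0.952 = 10186
60–79: 4100 × 0.947 = 3883
Population now: 0–19=2438, 20–39=20013, 40–59=10186, 60–79=3883
Period 2.
Births: 20013 × 0.162 = 3242  |  10186 × 0.172 = 1752 → total 4994
20–39: 2438 × 0.953 = 2323
40–59: 20013 × 0.952 = 19052
60–79: 10186 × 0.947 = 9646
Population now: 0–19=4994, 20–39=2323, 40–59=19052, 60–79=9646
Scenario A total after 2 periods: 36015
Scenario B projection —
Period 1.
Births: 10700 × 0.242 = 2589  |  4100 × 0.172 = 705 → total 3294
20–39: 21000 × 0.953 = 20013
40–59: 10700 × 0.952 = 10186
60–79: 4100 × 0.947 = 3883
Population now: 0–19=3294, 20–39=20013, 40–59=10186, 60–79=3883
Period 2.
Births: 20013 × 0.242 = 4843  |  10186 × 0.172 = 1752 → total 6595
20–39: 3294 × 0.953 = 3139
40–59: 20013 × 0.952 = 19052
60–79: 10186 × 0.947 = 9646
Population now: 0–19=6595, 20–39=3139, 40–59=19052, 60–79=9646
Scenario B total after 2 periods: 38432
Difference B − A = 38432 − 36015 = 2417

2417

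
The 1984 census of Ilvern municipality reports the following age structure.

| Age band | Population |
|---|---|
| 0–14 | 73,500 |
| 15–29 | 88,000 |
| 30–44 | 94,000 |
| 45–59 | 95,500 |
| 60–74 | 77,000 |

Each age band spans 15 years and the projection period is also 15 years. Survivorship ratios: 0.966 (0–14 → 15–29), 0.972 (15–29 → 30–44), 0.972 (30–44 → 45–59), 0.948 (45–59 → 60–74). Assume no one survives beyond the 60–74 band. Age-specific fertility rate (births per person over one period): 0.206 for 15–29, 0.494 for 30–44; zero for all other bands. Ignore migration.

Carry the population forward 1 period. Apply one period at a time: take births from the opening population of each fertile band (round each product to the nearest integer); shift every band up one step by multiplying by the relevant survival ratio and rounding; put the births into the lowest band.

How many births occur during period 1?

64564

Call the bands 1 to 5, youngest first.
[period 1]
Births: 88000 × 0.206 = 18128 ; 94000 × 0.494 = 46436 ⇒ total 64564
Band 2: 73500 × 0.966 = 71001
Band 3: 88000 × 0.972 = 85536
Band 4: 94000 × 0.972 = 91368
Band 5: 95500 × 0.948 = 90534
→ [64564, 71001, 85536, 91368, 90534]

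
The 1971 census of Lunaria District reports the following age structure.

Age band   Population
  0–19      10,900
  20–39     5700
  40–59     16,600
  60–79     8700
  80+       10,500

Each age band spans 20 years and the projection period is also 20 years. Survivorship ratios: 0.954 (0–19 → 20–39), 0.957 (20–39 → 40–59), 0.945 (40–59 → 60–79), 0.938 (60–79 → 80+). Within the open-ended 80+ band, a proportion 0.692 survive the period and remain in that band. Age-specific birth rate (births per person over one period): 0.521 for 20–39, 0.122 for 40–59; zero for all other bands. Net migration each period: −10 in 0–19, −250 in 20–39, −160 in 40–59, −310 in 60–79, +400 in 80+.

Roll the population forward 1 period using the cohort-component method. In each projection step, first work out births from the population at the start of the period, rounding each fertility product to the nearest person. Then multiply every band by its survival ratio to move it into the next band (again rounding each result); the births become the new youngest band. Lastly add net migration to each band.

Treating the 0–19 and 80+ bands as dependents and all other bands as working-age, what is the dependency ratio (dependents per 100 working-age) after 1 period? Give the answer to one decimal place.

Period 1.
Births: 5700 × 0.521 = 2970 ; 16600 × 0.122 = 2025 ⇒ total 4995
20–39: 10900 × 0.954 = 10399
40–59: 5700 × 0.957 = 5455
60–79: 16600 × 0.945 = 15687
80+: 8700 × 0.938 + 10500 × 0.692 = 8161 + 7266 = 15427
Net migration: 0–19 − 10 → 4985; 20–39 − 250 → 10149; 40–59 − 160 → 5295; 60–79 − 310 → 15377; 80+ + 400 → 15827
Population now: 0–19=4985, 20–39=10149, 40–59=5295, 60–79=15377, 80+=15827
Dependents (band 0–19 + band 80+) = 4985 + 15827 = 20812; working-age = 30821; ratio = 20812/30821 × 100 = 67.5

67.5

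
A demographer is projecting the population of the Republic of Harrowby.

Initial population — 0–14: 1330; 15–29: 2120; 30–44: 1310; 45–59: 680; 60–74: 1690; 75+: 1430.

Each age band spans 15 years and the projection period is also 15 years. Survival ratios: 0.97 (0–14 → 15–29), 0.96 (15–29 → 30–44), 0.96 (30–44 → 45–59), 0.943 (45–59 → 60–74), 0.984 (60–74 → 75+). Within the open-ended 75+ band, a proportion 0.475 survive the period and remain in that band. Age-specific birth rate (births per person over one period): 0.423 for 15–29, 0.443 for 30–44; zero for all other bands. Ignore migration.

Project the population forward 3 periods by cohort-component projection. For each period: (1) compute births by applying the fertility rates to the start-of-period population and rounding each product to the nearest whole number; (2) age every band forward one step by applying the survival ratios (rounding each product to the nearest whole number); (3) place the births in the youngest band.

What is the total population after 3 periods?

8961

After projecting period 1:
Births: 2120 × 0.423 = 897, 1310 × 0.443 = 580 ⇒ total 1477
15–29: 1330 × 0.97 = 1290
30–44: 2120 × 0.96 = 2035
45–59: 1310 × 0.96 = 1258
60–74: 680 × 0.943 = 641
75+: 1690 × 0.984 + 1430 × 0.475 = 1663 + 679 = 2342
→ [1477, 1290, 2035, 1258, 641, 2342]
After projecting period 2:
Births: 1290 × 0.423 = 546, 2035 × 0.443 = 902 ⇒ total 1448
15–29: 1477 × 0.97 = 1433
30–44: 1290 × 0.96 = 1238
45–59: 2035 × 0.96 = 1954
60–74: 1258 × 0.943 = 1186
75+: 641 × 0.984 + 2342 × 0.475 = 631 + 1112 = 1743
→ [1448, 1433, 1238, 1954, 1186, 1743]
After projecting period 3:
Births: 1433 × 0.423 = 606, 1238 × 0.443 = 548 ⇒ total 1154
15–29: 1448 × 0.97 = 1405
30–44: 1433 × 0.96 = 1376
45–59: 1238 × 0.96 = 1188
60–74: 1954 × 0.943 = 1843
75+: 1186 × 0.984 + 1743 × 0.475 = 1167 + 828 = 1995
→ [1154, 1405, 1376, 1188, 1843, 1995]
Total after period 3: 1154 + 1405 + 1376 + 1188 + 1843 + 1995 = 8961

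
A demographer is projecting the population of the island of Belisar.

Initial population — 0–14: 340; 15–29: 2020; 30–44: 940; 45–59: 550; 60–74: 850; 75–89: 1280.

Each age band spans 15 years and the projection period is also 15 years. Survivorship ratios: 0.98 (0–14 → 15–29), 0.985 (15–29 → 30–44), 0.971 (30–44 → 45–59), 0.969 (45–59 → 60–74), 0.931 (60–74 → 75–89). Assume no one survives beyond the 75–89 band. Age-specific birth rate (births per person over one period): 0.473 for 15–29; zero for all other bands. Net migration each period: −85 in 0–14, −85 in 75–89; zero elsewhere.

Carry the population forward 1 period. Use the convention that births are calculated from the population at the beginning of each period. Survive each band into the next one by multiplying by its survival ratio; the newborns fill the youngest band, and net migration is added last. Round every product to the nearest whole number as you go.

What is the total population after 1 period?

5345

Period 1:
Births: 2020 * 0.473 = 955
15–29: 340 * 0.98 = 333
30–44: 2020 * 0.985 = 1990
45–59: 940 * 0.971 = 913
60–74: 550 * 0.969 = 533
75–89: 850 * 0.931 = 791
Net migration: 0–14 − 85 → 870; 75–89 − 85 → 706
Giving 870 / 333 / 1990 / 913 / 533 / 706.
Total after period 1: 870 + 333 + 1990 + 913 + 533 + 706 = 5345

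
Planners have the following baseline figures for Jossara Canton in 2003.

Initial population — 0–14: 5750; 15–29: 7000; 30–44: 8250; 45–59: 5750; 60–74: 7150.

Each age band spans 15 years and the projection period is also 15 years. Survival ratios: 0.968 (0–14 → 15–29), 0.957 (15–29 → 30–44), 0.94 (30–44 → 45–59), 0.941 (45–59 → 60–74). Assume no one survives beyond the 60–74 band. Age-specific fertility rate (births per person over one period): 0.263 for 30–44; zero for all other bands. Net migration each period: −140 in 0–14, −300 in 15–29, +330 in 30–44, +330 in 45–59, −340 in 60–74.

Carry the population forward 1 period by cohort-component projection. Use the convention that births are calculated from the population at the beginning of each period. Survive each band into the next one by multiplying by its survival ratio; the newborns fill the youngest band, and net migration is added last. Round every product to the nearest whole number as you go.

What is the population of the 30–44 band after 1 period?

Call the groups 1 to 5, youngest first.
After projecting period 1:
Births: 8250 * 0.263 = 2170
Group 2: 5750 * 0.968 = 5566
Group 3: 7000 * 0.957 = 6699
Group 4: 8250 * 0.94 = 7755
Group 5: 5750 * 0.941 = 5411
Net migration: Group 1 − 140 → 2030; Group 2 − 300 → 5266; Group 3 + 330 → 7029; Group 4 + 330 → 8085; Group 5 − 340 → 5071
Giving 2030 / 5266 / 7029 / 8085 / 5071.

7029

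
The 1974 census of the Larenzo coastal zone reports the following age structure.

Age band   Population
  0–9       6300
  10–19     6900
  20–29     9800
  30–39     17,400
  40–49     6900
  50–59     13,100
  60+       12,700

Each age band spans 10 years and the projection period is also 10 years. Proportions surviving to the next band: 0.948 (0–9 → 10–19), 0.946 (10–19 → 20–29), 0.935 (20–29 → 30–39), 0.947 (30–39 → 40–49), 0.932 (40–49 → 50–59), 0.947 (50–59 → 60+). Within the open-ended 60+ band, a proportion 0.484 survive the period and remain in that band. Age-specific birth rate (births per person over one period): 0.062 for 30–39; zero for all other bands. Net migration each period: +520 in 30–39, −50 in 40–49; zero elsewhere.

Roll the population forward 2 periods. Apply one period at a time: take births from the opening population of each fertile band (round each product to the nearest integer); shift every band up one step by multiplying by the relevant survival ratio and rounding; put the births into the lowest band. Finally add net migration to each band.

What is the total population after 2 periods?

53397

— Period 1 —
Births: 17400 * 0.062 = 1079
10–19: 6300 * 0.948 = 5972
20–29: 6900 * 0.946 = 6527
30–39: 9800 * 0.935 = 9163
40–49: 17400 * 0.947 = 16478
50–59: 6900 * 0.932 = 6431
60+: 13100 * 0.947 + 12700 * 0.484 = 12406 + 6147 = 18553
Net migration: 30–39 + 520 → 9683; 40–49 − 50 → 16428
→ [1079, 5972, 6527, 9683, 16428, 6431, 18553]
— Period 2 —
Births: 9683 * 0.062 = 600
10–19: 1079 * 0.948 = 1023
20–29: 5972 * 0.946 = 5650
30–39: 6527 * 0.935 = 6103
40–49: 9683 * 0.947 = 9170
50–59: 16428 * 0.932 = 15311
60+: 6431 * 0.947 + 18553 * 0.484 = 6090 + 8980 = 15070
Net migration: 30–39 + 520 → 6623; 40–49 − 50 → 9120
→ [600, 1023, 5650, 6623, 9120, 15311, 15070]
Total after period 2: 600 + 1023 + 5650 + 6623 + 9120 + 15311 + 15070 = 53397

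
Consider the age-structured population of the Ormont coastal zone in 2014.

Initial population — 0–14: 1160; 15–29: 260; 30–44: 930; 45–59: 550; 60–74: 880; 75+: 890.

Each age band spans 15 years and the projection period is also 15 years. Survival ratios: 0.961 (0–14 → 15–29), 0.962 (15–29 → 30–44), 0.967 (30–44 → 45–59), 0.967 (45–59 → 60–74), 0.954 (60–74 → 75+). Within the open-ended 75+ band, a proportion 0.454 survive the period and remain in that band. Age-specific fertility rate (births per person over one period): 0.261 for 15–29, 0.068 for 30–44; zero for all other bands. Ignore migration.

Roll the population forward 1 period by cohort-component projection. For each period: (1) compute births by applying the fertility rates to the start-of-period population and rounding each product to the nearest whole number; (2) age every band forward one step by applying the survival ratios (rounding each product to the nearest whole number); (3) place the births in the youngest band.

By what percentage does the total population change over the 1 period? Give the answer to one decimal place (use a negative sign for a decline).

-10.7

Call the groups 1 to 6, youngest first.
[period 1]
Births: 260 × 0.261 = 68, 930 × 0.068 = 63 ⇒ total 131
Group 2: 1160 × 0.961 = 1115
Group 3: 260 × 0.962 = 250
Group 4: 930 × 0.967 = 899
Group 5: 550 × 0.967 = 532
Group 6: 880 × 0.954 + 890 × 0.454 = 840 + 404 = 1244
→ [131, 1115, 250, 899, 532, 1244]
Total: 4670 → 4171; change = -499; percentage change = -10.7%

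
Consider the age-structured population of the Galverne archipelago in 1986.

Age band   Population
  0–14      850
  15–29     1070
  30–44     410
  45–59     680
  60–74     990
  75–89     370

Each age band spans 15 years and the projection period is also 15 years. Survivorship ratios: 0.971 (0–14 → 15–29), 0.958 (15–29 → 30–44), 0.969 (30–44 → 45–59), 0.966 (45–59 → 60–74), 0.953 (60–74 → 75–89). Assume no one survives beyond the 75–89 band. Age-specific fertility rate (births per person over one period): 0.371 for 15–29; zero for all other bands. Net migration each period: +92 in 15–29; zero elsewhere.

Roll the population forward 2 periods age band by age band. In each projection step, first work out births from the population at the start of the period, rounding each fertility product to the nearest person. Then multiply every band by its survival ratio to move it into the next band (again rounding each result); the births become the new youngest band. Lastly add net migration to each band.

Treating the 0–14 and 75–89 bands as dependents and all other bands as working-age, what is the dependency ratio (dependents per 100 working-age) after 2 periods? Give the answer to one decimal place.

35.4

Call the bands 1 to 6, youngest first.
[period 1]
Births: 1070 * 0.371 = 397
Band 2: 850 * 0.971 = 825
Band 3: 1070 * 0.958 = 1025
Band 4: 410 * 0.969 = 397
Band 5: 680 * 0.966 = 657
Band 6: 990 * 0.953 = 943
Net migration: Band 2 + 92 → 917
Giving 397 / 917 / 1025 / 397 / 657 / 943.
[period 2]
Births: 917 * 0.371 = 340
Band 2: 397 * 0.971 = 385
Band 3: 917 * 0.958 = 878
Band 4: 1025 * 0.969 = 993
Band 5: 397 * 0.966 = 384
Band 6: 657 * 0.953 = 626
Net migration: Band 2 + 92 → 477
Giving 340 / 477 / 878 / 993 / 384 / 626.
Dependents (band 0–14 + band 75–89) = 340 + 626 = 966; working-age = 2732; ratio = 966/2732 × 100 = 35.4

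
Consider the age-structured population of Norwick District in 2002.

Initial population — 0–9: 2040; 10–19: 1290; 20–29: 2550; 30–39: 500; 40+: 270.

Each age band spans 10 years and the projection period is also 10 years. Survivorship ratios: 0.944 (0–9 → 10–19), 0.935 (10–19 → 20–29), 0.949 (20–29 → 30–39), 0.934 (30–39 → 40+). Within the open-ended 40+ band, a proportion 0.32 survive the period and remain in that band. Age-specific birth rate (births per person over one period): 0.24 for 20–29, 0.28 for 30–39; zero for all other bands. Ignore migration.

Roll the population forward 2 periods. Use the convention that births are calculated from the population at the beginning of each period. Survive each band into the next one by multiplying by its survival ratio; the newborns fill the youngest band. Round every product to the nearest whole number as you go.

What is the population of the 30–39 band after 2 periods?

1144

(Groups numbered youngest = 1 to oldest = 5.)
Period 1:
Births: 2550 × 0.24 = 612, 500 × 0.28 = 140 ⇒ total 752
Group 2: 2040 × 0.944 = 1926
Group 3: 1290 × 0.935 = 1206
Group 4: 2550 × 0.949 = 2420
Group 5: 500 × 0.934 + 270 × 0.32 = 467 + 86 = 553
Giving 752 / 1926 / 1206 / 2420 / 553.
Period 2:
Births: 1206 × 0.24 = 289, 2420 × 0.28 = 678 ⇒ total 967
Group 2: 752 × 0.944 = 710
Group 3: 1926 × 0.935 = 1801
Group 4: 1206 × 0.949 = 1144
Group 5: 2420 × 0.934 + 553 × 0.32 = 2260 + 177 = 2437
Giving 967 / 710 / 1801 / 1144 / 2437.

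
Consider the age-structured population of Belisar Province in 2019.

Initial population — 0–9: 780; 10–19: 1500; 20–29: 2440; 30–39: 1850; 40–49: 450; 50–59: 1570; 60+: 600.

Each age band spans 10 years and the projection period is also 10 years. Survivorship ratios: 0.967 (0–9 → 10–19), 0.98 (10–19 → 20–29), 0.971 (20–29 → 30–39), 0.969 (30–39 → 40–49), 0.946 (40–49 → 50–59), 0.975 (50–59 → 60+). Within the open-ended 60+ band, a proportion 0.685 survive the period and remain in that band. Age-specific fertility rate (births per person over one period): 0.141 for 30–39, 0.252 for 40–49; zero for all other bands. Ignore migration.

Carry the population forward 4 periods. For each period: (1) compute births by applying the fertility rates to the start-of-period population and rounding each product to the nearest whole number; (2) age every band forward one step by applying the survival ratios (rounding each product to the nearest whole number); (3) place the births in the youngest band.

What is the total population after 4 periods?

Period 1:
Births: 1850 × 0.141 = 261, 450 × 0.252 = 113 → total 374
10–19: 780 × 0.967 = 754
20–29: 1500 × 0.98 = 1470
30–39: 2440 × 0.971 = 2369
40–49: 1850 × 0.969 = 1793
50–59: 450 × 0.946 = 426
60+: 1570 × 0.975 + 600 × 0.685 = 1531 + 411 = 1942
Giving 374 / 754 / 1470 / 2369 / 1793 / 426 / 1942.
Period 2:
Births: 2369 × 0.141 = 334, 1793 × 0.252 = 452 → total 786
10–19: 374 × 0.967 = 362
20–29: 754 × 0.98 = 739
30–39: 1470 × 0.971 = 1427
40–49: 2369 × 0.969 = 2296
50–59: 1793 × 0.946 = 1696
60+: 426 × 0.975 + 1942 × 0.685 = 415 + 1330 = 1745
Giving 786 / 362 / 739 / 1427 / 2296 / 1696 / 1745.
Period 3:
Births: 1427 × 0.141 = 201, 2296 × 0.252 = 579 → total 780
10–19: 786 × 0.967 = 760
20–29: 362 × 0.98 = 355
30–39: 739 × 0.971 = 718
40–49: 1427 × 0.969 = 1383
50–59: 2296 × 0.946 = 2172
60+: 1696 × 0.975 + 1745 × 0.685 = 1654 + 1195 = 2849
Giving 780 / 760 / 355 / 718 / 1383 / 2172 / 2849.
Period 4:
Births: 718 × 0.141 = 101, 1383 × 0.252 = 349 → total 450
10–19: 780 × 0.967 = 754
20–29: 760 × 0.98 = 745
30–39: 355 × 0.971 = 345
40–49: 718 × 0.969 = 696
50–59: 1383 × 0.946 = 1308
60+: 2172 × 0.975 + 2849 × 0.685 = 2118 + 1952 = 4070
Giving 450 / 754 / 745 / 345 / 696 / 1308 / 4070.
Total after period 4: 450 + 754 + 745 + 345 + 696 + 1308 + 4070 = 8368

8368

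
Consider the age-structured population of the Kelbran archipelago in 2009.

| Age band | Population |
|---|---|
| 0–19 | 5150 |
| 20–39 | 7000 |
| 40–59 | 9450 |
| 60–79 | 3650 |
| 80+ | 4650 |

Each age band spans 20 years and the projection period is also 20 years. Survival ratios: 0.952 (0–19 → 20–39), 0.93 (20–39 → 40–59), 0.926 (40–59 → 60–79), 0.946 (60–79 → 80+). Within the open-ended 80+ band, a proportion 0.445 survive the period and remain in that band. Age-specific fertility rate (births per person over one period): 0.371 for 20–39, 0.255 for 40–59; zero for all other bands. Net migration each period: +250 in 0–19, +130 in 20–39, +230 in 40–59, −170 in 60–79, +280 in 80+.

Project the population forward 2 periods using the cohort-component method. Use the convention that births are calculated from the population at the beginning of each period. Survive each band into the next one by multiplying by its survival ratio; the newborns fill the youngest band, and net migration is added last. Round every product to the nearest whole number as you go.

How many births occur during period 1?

— Period 1 —
Births: 7000 × 0.371 = 2597 ; 9450 × 0.255 = 2410 ⇒ total 5007
20–39: 5150 × 0.952 = 4903
40–59: 7000 × 0.93 = 6510
60–79: 9450 × 0.926 = 8751
80+: 3650 × 0.946 + 4650 × 0.445 = 3453 + 2069 = 5522
Net migration: 0–19 + 250 → 5257; 20–39 + 130 → 5033; 40–59 + 230 → 6740; 60–79 − 170 → 8581; 80+ + 280 → 5802
→ [5257, 5033, 6740, 8581, 5802]

5007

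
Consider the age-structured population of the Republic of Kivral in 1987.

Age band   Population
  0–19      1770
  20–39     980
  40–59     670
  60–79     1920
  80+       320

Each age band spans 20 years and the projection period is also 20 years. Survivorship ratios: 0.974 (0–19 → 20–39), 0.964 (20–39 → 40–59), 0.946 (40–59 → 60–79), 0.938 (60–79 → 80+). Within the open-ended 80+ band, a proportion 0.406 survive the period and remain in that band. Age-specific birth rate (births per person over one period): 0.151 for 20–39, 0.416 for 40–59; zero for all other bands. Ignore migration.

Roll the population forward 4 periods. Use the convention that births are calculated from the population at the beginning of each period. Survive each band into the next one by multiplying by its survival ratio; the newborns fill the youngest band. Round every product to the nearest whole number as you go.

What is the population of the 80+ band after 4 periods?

2043

Call the groups 1 to 5, youngest first.
[period 1]
Births: 980 * 0.151 = 148, 670 * 0.416 = 279 → total 427
Group 2: 1770 * 0.974 = 1724
Group 3: 980 * 0.964 = 945
Group 4: 670 * 0.946 = 634
Group 5: 1920 * 0.938 + 320 * 0.406 = 1801 + 130 = 1931
Giving 427 / 1724 / 945 / 634 / 1931.
[period 2]
Births: 1724 * 0.151 = 260, 945 * 0.416 = 393 → total 653
Group 2: 427 * 0.974 = 416
Group 3: 1724 * 0.964 = 1662
Group 4: 945 * 0.946 = 894
Group 5: 634 * 0.938 + 1931 * 0.406 = 595 + 784 = 1379
Giving 653 / 416 / 1662 / 894 / 1379.
[period 3]
Births: 416 * 0.151 = 63, 1662 * 0.416 = 691 → total 754
Group 2: 653 * 0.974 = 636
Group 3: 416 * 0.964 = 401
Group 4: 1662 * 0.946 = 1572
Group 5: 894 * 0.938 + 1379 * 0.406 = 839 + 560 = 1399
Giving 754 / 636 / 401 / 1572 / 1399.
[period 4]
Births: 636 * 0.151 = 96, 401 * 0.416 = 167 → total 263
Group 2: 754 * 0.974 = 734
Group 3: 636 * 0.964 = 613
Group 4: 401 * 0.946 = 379
Group 5: 1572 * 0.938 + 1399 * 0.406 = 1475 + 568 = 2043
Giving 263 / 734 / 613 / 379 / 2043.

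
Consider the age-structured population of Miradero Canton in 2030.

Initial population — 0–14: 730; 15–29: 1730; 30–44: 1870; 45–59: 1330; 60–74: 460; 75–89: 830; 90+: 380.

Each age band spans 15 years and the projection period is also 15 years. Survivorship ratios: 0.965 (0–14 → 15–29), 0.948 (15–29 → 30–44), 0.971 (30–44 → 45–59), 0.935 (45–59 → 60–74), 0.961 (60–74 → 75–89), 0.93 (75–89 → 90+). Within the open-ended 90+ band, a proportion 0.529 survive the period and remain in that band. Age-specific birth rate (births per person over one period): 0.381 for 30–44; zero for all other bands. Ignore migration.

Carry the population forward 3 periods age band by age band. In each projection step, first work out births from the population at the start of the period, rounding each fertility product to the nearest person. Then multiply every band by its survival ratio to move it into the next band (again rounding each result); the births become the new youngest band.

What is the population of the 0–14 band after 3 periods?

254

[period 1]
Births: 1870 * 0.381 = 712
15–29: 730 * 0.965 = 704
30–44: 1730 * 0.948 = 1640
45–59: 1870 * 0.971 = 1816
60–74: 1330 * 0.935 = 1244
75–89: 460 * 0.961 = 442
90+: 830 * 0.93 + 380 * 0.529 = 772 + 201 = 973
End of period: [712, 704, 1640, 1816, 1244, 442, 973]
[period 2]
Births: 1640 * 0.381 = 625
15–29: 712 * 0.965 = 687
30–44: 704 * 0.948 = 667
45–59: 1640 * 0.971 = 1592
60–74: 1816 * 0.935 = 1698
75–89: 1244 * 0.961 = 1195
90+: 442 * 0.93 + 973 * 0.529 = 411 + 515 = 926
End of period: [625, 687, 667, 1592, 1698, 1195, 926]
[period 3]
Births: 667 * 0.381 = 254
15–29: 625 * 0.965 = 603
30–44: 687 * 0.948 = 651
45–59: 667 * 0.971 = 648
60–74: 1592 * 0.935 = 1489
75–89: 1698 * 0.961 = 1632
90+: 1195 * 0.93 + 926 * 0.529 = 1111 + 490 = 1601
End of period: [254, 603, 651, 648, 1489, 1632, 1601]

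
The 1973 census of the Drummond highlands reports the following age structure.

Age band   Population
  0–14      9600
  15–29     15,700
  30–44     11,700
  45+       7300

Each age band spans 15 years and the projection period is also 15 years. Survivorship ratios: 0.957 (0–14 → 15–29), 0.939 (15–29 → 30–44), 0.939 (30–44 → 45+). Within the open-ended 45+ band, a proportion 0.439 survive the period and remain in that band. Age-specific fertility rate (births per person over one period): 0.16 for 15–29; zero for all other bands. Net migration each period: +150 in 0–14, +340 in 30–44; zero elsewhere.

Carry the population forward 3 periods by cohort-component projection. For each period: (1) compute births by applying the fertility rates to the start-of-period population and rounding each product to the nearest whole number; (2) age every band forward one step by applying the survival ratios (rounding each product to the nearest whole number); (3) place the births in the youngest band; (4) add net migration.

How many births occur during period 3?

408

Numbering the groups 1..4 from youngest to oldest:
Period 1:
Births: 15700 × 0.16 = 2512
Group 2: 9600 × 0.957 = 9187
Group 3: 15700 × 0.939 = 14742
Group 4: 11700 × 0.939 + 7300 × 0.439 = 10986 + 3205 = 14191
Net migration: Group 1 + 150 → 2662; Group 3 + 340 → 15082
→ [2662, 9187, 15082, 14191]
Period 2:
Births: 9187 × 0.16 = 1470
Group 2: 2662 × 0.957 = 2548
Group 3: 9187 × 0.939 = 8627
Group 4: 15082 × 0.939 + 14191 × 0.439 = 14162 + 6230 = 20392
Net migration: Group 1 + 150 → 1620; Group 3 + 340 → 8967
→ [1620, 2548, 8967, 20392]
Period 3:
Births: 2548 × 0.16 = 408
Group 2: 1620 × 0.957 = 1550
Group 3: 2548 × 0.939 = 2393
Group 4: 8967 × 0.939 + 20392 × 0.439 = 8420 + 8952 = 17372
Net migration: Group 1 + 150 → 558; Group 3 + 340 → 2733
→ [558, 1550, 2733, 17372]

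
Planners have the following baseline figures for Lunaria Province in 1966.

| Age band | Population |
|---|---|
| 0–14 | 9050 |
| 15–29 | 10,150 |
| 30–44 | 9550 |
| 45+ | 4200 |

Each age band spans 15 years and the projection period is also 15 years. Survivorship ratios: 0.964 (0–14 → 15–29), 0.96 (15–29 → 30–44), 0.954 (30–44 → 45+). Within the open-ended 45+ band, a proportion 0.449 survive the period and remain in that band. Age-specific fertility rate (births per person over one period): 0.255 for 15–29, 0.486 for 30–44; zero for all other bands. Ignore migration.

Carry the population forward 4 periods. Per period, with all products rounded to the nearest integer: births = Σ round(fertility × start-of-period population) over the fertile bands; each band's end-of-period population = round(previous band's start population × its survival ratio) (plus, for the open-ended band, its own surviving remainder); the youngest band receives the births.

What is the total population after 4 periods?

29880

Numbering the groups 1..4 from youngest to oldest:
Period 1.
Births: 10150 * 0.255 = 2588, 9550 * 0.486 = 4641 → 7229
Group 2: 9050 * 0.964 = 8724
Group 3: 10150 * 0.96 = 9744
Group 4: 9550 * 0.954 + 4200 * 0.449 = 9111 + 1886 = 10997
→ [7229, 8724, 9744, 10997]
Period 2.
Births: 8724 * 0.255 = 2225, 9744 * 0.486 = 4736 → 6961
Group 2: 7229 * 0.964 = 6969
Group 3: 8724 * 0.96 = 8375
Group 4: 9744 * 0.954 + 10997 * 0.449 = 9296 + 4938 = 14234
→ [6961, 6969, 8375, 14234]
Period 3.
Births: 6969 * 0.255 = 1777, 8375 * 0.486 = 4070 → 5847
Group 2: 6961 * 0.964 = 6710
Group 3: 6969 * 0.96 = 6690
Group 4: 8375 * 0.954 + 14234 * 0.449 = 7990 + 6391 = 14381
→ [5847, 6710, 6690, 14381]
Period 4.
Births: 6710 * 0.255 = 1711, 6690 * 0.486 = 3251 → 4962
Group 2: 5847 * 0.964 = 5637
Group 3: 6710 * 0.96 = 6442
Group 4: 6690 * 0.954 + 14381 * 0.449 = 6382 + 6457 = 12839
→ [4962, 5637, 6442, 12839]
Total after period 4: 4962 + 5637 + 6442 + 12839 = 29880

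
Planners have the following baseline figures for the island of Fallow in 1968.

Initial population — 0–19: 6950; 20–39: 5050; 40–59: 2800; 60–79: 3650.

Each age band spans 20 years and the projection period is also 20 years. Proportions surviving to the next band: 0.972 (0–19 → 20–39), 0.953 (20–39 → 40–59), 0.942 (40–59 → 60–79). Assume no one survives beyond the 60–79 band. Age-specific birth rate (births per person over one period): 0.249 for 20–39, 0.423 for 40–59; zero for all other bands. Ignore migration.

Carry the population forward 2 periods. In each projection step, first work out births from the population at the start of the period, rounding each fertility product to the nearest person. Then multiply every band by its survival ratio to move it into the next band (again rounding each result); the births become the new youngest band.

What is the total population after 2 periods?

17063

Numbering the bands 1..4 from youngest to oldest:
Period 1:
Births: 5050 * 0.249 = 1257  |  2800 * 0.423 = 1184 — total 2441
Band 2: 6950 * 0.972 = 6755
Band 3: 5050 * 0.953 = 4813
Band 4: 2800 * 0.942 = 2638
Population now: 0–19=2441, 20–39=6755, 40–59=4813, 60–79=2638
Period 2:
Births: 6755 * 0.249 = 1682  |  4813 * 0.423 = 2036 — total 3718
Band 2: 2441 * 0.972 = 2373
Band 3: 6755 * 0.953 = 6438
Band 4: 4813 * 0.942 = 4534
Population now: 0–19=3718, 20–39=2373, 40–59=6438, 60–79=4534
Total after period 2: 3718 + 2373 + 6438 + 4534 = 17063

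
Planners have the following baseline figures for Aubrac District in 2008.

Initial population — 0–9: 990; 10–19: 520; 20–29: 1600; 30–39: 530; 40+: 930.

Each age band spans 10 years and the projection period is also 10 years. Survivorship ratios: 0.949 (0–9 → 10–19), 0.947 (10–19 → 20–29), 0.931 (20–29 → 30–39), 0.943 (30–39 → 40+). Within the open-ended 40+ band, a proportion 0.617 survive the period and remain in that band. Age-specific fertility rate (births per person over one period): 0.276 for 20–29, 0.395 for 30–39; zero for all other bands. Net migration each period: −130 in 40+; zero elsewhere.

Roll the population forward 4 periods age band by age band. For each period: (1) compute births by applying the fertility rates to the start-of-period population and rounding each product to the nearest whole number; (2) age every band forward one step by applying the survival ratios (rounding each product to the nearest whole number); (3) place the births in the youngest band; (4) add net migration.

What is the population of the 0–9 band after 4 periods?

488

Period 1:
Births: 1600 × 0.276 = 442 ; 530 × 0.395 = 209 → 651
10–19: 990 × 0.949 = 940
20–29: 520 × 0.947 = 492
30–39: 1600 × 0.931 = 1490
40+: 530 × 0.943 + 930 × 0.617 = 500 + 574 = 1074
Net migration: 40+ − 130 → 944
Giving 651 / 940 / 492 / 1490 / 944.
Period 2:
Births: 492 × 0.276 = 136 ; 1490 × 0.395 = 589 → 725
10–19: 651 × 0.949 = 618
20–29: 940 × 0.947 = 890
30–39: 492 × 0.931 = 458
40+: 1490 × 0.943 + 944 × 0.617 = 1405 + 582 = 1987
Net migration: 40+ − 130 → 1857
Giving 725 / 618 / 890 / 458 / 1857.
Period 3:
Births: 890 × 0.276 = 246 ; 458 × 0.395 = 181 → 427
10–19: 725 × 0.949 = 688
20–29: 618 × 0.947 = 585
30–39: 890 × 0.931 = 829
40+: 458 × 0.943 + 1857 × 0.617 = 432 + 1146 = 1578
Net migration: 40+ − 130 → 1448
Giving 427 / 688 / 585 / 829 / 1448.
Period 4:
Births: 585 × 0.276 = 161 ; 829 × 0.395 = 327 → 488
10–19: 427 × 0.949 = 405
20–29: 688 × 0.947 = 652
30–39: 585 × 0.931 = 545
40+: 829 × 0.943 + 1448 × 0.617 = 782 + 893 = 1675
Net migration: 40+ − 130 → 1545
Giving 488 / 405 / 652 / 545 / 1545.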